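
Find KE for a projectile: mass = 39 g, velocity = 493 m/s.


E = 0.5*m*v^2 = 0.5*0.039*493^2 = 4739 J

4739 J


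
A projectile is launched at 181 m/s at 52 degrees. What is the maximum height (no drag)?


H = (v0*sin(theta))^2 / (2g) = (181*sin(52°))^2 / (2*9.81) = 1037 m

1037 m


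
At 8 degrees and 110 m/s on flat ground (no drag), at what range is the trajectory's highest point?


R = v0^2*sin(2*theta)/g = 110^2*sin(2*8°)/9.81 = 339.981 m
apex_dist = R/2 = 339.981/2 = 170 m

170 m


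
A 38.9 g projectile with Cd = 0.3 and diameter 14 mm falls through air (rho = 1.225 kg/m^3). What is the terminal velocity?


A = pi*(d/2)^2 = pi*(14/2000)^2 = 1.53938e-04 m^2
vt = sqrt(2mg/(Cd*rho*A)) = sqrt(2*0.0389*9.81/(0.3 * 1.225 * 1.53938e-04)) = 116.2 m/s

116.2 m/s


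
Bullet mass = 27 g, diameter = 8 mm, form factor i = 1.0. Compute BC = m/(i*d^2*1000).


BC = m/(i*d^2*1000) = 27/(1.0 * 8^2 * 1000) = 0.0004219

0.0004219


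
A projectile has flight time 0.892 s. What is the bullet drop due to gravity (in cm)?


drop = 0.5*g*t^2 = 0.5*9.81*0.892^2 = 3.90273 m ≈ 390.3 cm

390.3 cm


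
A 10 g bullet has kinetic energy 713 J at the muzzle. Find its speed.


v = sqrt(2*E/m) = sqrt(2*713/0.01) = 377.6 m/s

377.6 m/s


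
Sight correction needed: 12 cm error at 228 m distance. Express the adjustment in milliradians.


1 mrad subtends 1 cm per 10 m of range, so adj = error_cm / (dist_m / 10) = 12 / (228/10) = 0.5263 mrad

0.5263 mrad


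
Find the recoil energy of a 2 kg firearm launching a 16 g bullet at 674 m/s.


v_r = m_p*v_p/m_gun = 0.016*674/2 = 5.392 m/s, E_r = 0.5*m_gun*v_r^2 = 0.5*2*5.392^2 = 29.07 J

29.07 J


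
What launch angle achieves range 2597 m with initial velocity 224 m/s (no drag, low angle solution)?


sin(2*theta) = R*g/v0^2 = 2597*9.81/224^2 = 0.507744, theta = arcsin(0.507744)/2 = 15.26°

15.26 degrees


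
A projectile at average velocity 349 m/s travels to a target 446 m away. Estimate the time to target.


t = d/v = 446/349 = 1.278 s

1.278 s


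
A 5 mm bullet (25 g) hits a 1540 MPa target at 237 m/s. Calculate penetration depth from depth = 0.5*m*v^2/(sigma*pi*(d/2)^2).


A = pi*(d/2)^2 = pi*(5/2)^2 = 19.635 mm^2
E = 0.5*m*v^2 = 0.5*0.025*237^2 = 702.113 J
depth = E/(sigma*A) = 702.113 J / (1540 MPa * 19.635 mm^2) = 702.113/(1540 * 19.635) m = 0.0232197 m ≈ 23.22 mm

23.22 mm


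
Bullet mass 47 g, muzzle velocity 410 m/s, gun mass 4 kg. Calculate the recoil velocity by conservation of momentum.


v_recoil = m_p * v_p / m_gun = 0.047 * 410 / 4 = 4.817 m/s

4.817 m/s


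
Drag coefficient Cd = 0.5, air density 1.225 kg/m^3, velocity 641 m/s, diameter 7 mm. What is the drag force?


A = pi*(d/2)^2 = pi*(7/2000)^2 = 3.84845e-05 m^2
Fd = 0.5*Cd*rho*A*v^2 = 0.5*0.5*1.225*3.84845e-05*641^2 = 4.843 N

4.843 N


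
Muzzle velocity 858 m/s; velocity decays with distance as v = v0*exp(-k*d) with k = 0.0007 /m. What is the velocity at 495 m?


v = v0*exp(-k*d) = 858*exp(-0.0007*495) = 606.7 m/s

606.7 m/s


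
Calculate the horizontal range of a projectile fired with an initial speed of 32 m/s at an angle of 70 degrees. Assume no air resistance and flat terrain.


R = v0^2 * sin(2*theta) / g = 32^2 * sin(2*70°) / 9.81 = 67.1 m

67.1 m


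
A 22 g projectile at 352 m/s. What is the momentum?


p = m*v = 0.022*352 = 7.744 kg·m/s

7.744 kg·m/s


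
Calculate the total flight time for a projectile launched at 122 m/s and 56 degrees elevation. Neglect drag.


T = 2*v0*sin(theta)/g = 2*122*sin(56°)/9.81 = 20.62 s

20.62 s


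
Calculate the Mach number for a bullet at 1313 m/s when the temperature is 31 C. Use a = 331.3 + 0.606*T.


a = 331.3 + 0.606*(31) = 350.086 m/s
M = v/a = 1313/350.086 = 3.751

3.751


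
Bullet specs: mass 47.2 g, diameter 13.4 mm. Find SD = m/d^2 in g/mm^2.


SD = m/d^2 = 47.2/13.4^2 = 0.2629 g/mm^2

0.2629 g/mm^2


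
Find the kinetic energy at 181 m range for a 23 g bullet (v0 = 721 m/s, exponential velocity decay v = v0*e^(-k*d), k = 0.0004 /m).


v = v0*exp(-k*d) = 721*exp(-0.0004*181) = 670.644 m/s
E = 0.5*m*v^2 = 0.5*0.023*670.644^2 = 5172 J

5172 J


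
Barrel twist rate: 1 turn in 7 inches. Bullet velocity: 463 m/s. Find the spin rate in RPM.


twist_m = 7*0.0254 = 0.1778 m
spin = v/twist = 463/0.1778 = 2604.049 rev/s
RPM = spin*60 = 2604.049*60 ≈ 156243 RPM

156243 RPM


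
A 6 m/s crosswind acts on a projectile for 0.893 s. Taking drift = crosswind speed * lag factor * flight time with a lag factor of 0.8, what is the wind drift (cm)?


drift = v_wind * lag * t = 6 * 0.8 * 0.893 = 4.2864 m ≈ 428.6 cm

428.6 cm


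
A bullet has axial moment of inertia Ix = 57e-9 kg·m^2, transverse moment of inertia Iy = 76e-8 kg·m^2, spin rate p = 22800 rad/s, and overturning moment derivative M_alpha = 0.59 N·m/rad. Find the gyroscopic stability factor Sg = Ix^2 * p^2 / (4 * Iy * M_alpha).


Sg = Ix^2 * p^2 / (4 * Iy * M_alpha) = (57e-9)^2 * 22800^2 / (4 * 76e-8 * 0.59) = 0.9417

0.9417


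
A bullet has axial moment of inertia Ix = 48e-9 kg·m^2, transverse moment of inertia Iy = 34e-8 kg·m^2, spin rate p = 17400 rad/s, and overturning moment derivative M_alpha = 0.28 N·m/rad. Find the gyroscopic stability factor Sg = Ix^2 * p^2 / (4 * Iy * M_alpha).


Sg = Ix^2 * p^2 / (4 * Iy * M_alpha) = (48e-9)^2 * 17400^2 / (4 * 34e-8 * 0.28) = 1.832

1.832


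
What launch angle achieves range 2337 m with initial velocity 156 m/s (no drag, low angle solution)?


sin(2*theta) = R*g/v0^2 = 2337*9.81/156^2 = 0.94206, theta = arcsin(0.94206)/2 = 35.2°

35.2 degrees


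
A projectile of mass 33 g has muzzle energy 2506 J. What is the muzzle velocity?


v = sqrt(2*E/m) = sqrt(2*2506/0.033) = 389.7 m/s

389.7 m/s


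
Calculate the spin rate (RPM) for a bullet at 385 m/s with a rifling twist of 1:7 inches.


twist_m = 7*0.0254 = 0.1778 m
spin = v/twist = 385/0.1778 = 2165.354 rev/s
RPM = spin*60 = 2165.354*60 ≈ 129921 RPM

129921 RPM


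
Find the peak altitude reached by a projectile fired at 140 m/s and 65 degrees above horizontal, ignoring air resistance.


H = (v0*sin(theta))^2 / (2g) = (140*sin(65°))^2 / (2*9.81) = 820.6 m

820.6 m


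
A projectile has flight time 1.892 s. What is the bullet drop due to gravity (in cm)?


drop = 0.5*g*t^2 = 0.5*9.81*1.892^2 = 17.5583 m ≈ 1756 cm

1756 cm


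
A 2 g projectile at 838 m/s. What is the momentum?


p = m*v = 0.002*838 = 1.676 kg·m/s

1.676 kg·m/s


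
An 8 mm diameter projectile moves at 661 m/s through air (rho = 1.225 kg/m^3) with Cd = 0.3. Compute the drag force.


A = pi*(d/2)^2 = pi*(8/2000)^2 = 5.02655e-05 m^2
Fd = 0.5*Cd*rho*A*v^2 = 0.5*0.3*1.225*5.02655e-05*661^2 = 4.036 N

4.036 N


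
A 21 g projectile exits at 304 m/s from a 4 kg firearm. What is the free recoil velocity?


v_recoil = m_p * v_p / m_gun = 0.021 * 304 / 4 = 1.596 m/s

1.596 m/s


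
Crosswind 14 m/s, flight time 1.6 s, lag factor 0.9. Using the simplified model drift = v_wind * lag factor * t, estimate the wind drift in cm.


drift = v_wind * lag * t = 14 * 0.9 * 1.6 = 20.16 m ≈ 2016 cm

2016 cm


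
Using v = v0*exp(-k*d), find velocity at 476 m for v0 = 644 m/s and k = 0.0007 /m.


v = v0*exp(-k*d) = 644*exp(-0.0007*476) = 461.5 m/s

461.5 m/s


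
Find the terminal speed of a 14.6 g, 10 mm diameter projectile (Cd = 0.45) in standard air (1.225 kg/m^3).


A = pi*(d/2)^2 = pi*(10/2000)^2 = 7.85398e-05 m^2
vt = sqrt(2mg/(Cd*rho*A)) = sqrt(2*0.0146*9.81/(0.45 * 1.225 * 7.85398e-05)) = 81.34 m/s

81.34 m/s


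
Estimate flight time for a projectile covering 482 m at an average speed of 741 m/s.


t = d/v = 482/741 = 0.6505 s

0.6505 s


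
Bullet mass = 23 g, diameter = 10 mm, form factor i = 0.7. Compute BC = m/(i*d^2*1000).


BC = m/(i*d^2*1000) = 23/(0.7 * 10^2 * 1000) = 0.0003286

0.0003286


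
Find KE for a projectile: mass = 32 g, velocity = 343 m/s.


E = 0.5*m*v^2 = 0.5*0.032*343^2 = 1882 J

1882 J


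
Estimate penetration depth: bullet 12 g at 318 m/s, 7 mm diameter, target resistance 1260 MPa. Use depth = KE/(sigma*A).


A = pi*(d/2)^2 = pi*(7/2)^2 = 38.4845 mm^2
E = 0.5*m*v^2 = 0.5*0.012*318^2 = 606.744 J
depth = E/(sigma*A) = 606.744 J / (1260 MPa * 38.4845 mm^2) = 606.744/(1260 * 38.4845) m = 0.0125126 m ≈ 12.51 mm

12.51 mm


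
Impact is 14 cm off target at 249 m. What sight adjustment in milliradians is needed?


1 mrad subtends 1 cm per 10 m of range, so adj = error_cm / (dist_m / 10) = 14 / (249/10) = 0.5622 mrad

0.5622 mrad


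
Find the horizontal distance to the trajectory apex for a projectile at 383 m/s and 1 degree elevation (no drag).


R = v0^2*sin(2*theta)/g = 383^2*sin(2*1°)/9.81 = 521.852 m
apex_dist = R/2 = 521.852/2 = 260.9 m

260.9 m


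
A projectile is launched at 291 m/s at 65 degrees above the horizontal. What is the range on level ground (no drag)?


R = v0^2 * sin(2*theta) / g = 291^2 * sin(2*65°) / 9.81 = 6613 m

6613 m


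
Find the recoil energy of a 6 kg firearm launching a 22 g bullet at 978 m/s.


v_r = m_p*v_p/m_gun = 0.022*978/6 = 3.586 m/s, E_r = 0.5*m_gun*v_r^2 = 0.5*6*3.586^2 = 38.58 J

38.58 J


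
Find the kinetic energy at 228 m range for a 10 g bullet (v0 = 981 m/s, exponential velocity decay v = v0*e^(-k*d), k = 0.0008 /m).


v = v0*exp(-k*d) = 981*exp(-0.0008*228) = 817.436 m/s
E = 0.5*m*v^2 = 0.5*0.01*817.436^2 = 3341 J

3341 J


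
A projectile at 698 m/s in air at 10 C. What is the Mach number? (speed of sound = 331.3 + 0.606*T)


a = 331.3 + 0.606*(10) = 337.36 m/s
M = v/a = 698/337.36 = 2.069

2.069


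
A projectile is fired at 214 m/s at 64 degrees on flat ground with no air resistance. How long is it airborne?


T = 2*v0*sin(theta)/g = 2*214*sin(64°)/9.81 = 39.21 s

39.21 s


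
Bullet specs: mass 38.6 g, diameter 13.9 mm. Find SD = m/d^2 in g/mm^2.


SD = m/d^2 = 38.6/13.9^2 = 0.1998 g/mm^2

0.1998 g/mm^2


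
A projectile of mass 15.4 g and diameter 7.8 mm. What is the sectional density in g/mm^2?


SD = m/d^2 = 15.4/7.8^2 = 0.2531 g/mm^2

0.2531 g/mm^2


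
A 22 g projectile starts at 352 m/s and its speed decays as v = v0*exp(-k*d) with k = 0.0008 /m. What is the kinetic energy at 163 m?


v = v0*exp(-k*d) = 352*exp(-0.0008*163) = 308.966 m/s
E = 0.5*m*v^2 = 0.5*0.022*308.966^2 = 1050 J

1050 J


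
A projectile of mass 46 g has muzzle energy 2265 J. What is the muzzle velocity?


v = sqrt(2*E/m) = sqrt(2*2265/0.046) = 313.8 m/s

313.8 m/s


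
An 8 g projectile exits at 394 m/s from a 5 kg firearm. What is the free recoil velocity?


v_recoil = m_p * v_p / m_gun = 0.008 * 394 / 5 = 0.6304 m/s

0.6304 m/s


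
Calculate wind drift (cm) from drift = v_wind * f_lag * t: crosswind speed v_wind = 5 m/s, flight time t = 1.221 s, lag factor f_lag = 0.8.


drift = v_wind * lag * t = 5 * 0.8 * 1.221 = 4.884 m ≈ 488.4 cm

488.4 cm


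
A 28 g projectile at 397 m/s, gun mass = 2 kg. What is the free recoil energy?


v_r = m_p*v_p/m_gun = 0.028*397/2 = 5.558 m/s, E_r = 0.5*m_gun*v_r^2 = 0.5*2*5.558^2 = 30.89 J

30.89 J


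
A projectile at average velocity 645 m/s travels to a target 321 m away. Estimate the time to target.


t = d/v = 321/645 = 0.4977 s

0.4977 s


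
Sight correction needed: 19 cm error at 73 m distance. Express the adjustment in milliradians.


1 mrad subtends 1 cm per 10 m of range, so adj = error_cm / (dist_m / 10) = 19 / (73/10) = 2.603 mrad

2.603 mrad


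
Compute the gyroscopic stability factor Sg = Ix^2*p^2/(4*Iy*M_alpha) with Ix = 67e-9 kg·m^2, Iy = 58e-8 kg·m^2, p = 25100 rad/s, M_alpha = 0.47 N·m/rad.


Sg = Ix^2 * p^2 / (4 * Iy * M_alpha) = (67e-9)^2 * 25100^2 / (4 * 58e-8 * 0.47) = 2.594

2.594


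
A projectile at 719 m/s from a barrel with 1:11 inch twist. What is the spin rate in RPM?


twist_m = 11*0.0254 = 0.2794 m
spin = v/twist = 719/0.2794 = 2573.372 rev/s
RPM = spin*60 = 2573.372*60 ≈ 154402 RPM

154402 RPM


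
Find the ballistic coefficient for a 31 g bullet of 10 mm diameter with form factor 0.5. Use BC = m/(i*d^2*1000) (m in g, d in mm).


BC = m/(i*d^2*1000) = 31/(0.5 * 10^2 * 1000) = 0.00062

0.00062


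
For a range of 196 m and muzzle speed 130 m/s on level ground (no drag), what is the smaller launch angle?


sin(2*theta) = R*g/v0^2 = 196*9.81/130^2 = 0.113773, theta = arcsin(0.113773)/2 = 3.266°

3.266 degrees


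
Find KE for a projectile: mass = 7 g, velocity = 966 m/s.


E = 0.5*m*v^2 = 0.5*0.007*966^2 = 3266 J

3266 J


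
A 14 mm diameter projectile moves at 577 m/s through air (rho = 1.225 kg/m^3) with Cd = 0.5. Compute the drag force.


A = pi*(d/2)^2 = pi*(14/2000)^2 = 1.53938e-04 m^2
Fd = 0.5*Cd*rho*A*v^2 = 0.5*0.5*1.225*1.53938e-04*577^2 = 15.7 N

15.7 N


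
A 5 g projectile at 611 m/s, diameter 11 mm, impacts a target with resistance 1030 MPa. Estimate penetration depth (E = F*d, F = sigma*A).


A = pi*(d/2)^2 = pi*(11/2)^2 = 95.0332 mm^2
E = 0.5*m*v^2 = 0.5*0.005*611^2 = 933.303 J
depth = E/(sigma*A) = 933.303 J / (1030 MPa * 95.0332 mm^2) = 933.303/(1030 * 95.0332) m = 0.00953476 m ≈ 9.535 mm

9.535 mm


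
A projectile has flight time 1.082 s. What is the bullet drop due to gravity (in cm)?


drop = 0.5*g*t^2 = 0.5*9.81*1.082^2 = 5.7424 m ≈ 574.2 cm

574.2 cm


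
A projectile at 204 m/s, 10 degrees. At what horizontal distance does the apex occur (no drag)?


R = v0^2*sin(2*theta)/g = 204^2*sin(2*10°)/9.81 = 1450.92 m
apex_dist = R/2 = 1450.92/2 = 725.5 m

725.5 m


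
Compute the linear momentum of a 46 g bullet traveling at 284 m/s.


p = m*v = 0.046*284 = 13.06 kg·m/s

13.06 kg·m/s


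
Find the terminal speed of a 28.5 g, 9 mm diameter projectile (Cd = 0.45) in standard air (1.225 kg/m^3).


A = pi*(d/2)^2 = pi*(9/2000)^2 = 6.36173e-05 m^2
vt = sqrt(2mg/(Cd*rho*A)) = sqrt(2*0.0285*9.81/(0.45 * 1.225 * 6.36173e-05)) = 126.3 m/s

126.3 m/s


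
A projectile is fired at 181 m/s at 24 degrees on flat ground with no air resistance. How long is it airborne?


T = 2*v0*sin(theta)/g = 2*181*sin(24°)/9.81 = 15.01 s

15.01 s


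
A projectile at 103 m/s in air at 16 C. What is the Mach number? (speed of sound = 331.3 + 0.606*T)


a = 331.3 + 0.606*(16) = 340.996 m/s
M = v/a = 103/340.996 = 0.3021

0.3021


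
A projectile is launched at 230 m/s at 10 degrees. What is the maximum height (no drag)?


H = (v0*sin(theta))^2 / (2g) = (230*sin(10°))^2 / (2*9.81) = 81.3 m

81.3 m


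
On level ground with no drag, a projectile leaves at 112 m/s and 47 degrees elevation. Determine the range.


R = v0^2 * sin(2*theta) / g = 112^2 * sin(2*47°) / 9.81 = 1276 m

1276 m


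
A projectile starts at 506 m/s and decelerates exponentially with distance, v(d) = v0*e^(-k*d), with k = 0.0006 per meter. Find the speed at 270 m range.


v = v0*exp(-k*d) = 506*exp(-0.0006*270) = 430.3 m/s

430.3 m/s


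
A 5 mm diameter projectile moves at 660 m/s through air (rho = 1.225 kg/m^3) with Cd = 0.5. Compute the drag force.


A = pi*(d/2)^2 = pi*(5/2000)^2 = 1.96350e-05 m^2
Fd = 0.5*Cd*rho*A*v^2 = 0.5*0.5*1.225*1.96350e-05*660^2 = 2.619 N

2.619 N


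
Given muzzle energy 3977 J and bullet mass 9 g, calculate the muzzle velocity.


v = sqrt(2*E/m) = sqrt(2*3977/0.009) = 940.1 m/s

940.1 m/s


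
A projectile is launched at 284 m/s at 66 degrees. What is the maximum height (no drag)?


H = (v0*sin(theta))^2 / (2g) = (284*sin(66°))^2 / (2*9.81) = 3431 m

3431 m


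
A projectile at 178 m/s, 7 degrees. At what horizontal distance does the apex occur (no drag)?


R = v0^2*sin(2*theta)/g = 178^2*sin(2*7°)/9.81 = 781.351 m
apex_dist = R/2 = 781.351/2 = 390.7 m

390.7 m


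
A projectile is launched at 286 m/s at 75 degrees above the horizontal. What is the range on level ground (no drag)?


R = v0^2 * sin(2*theta) / g = 286^2 * sin(2*75°) / 9.81 = 4169 m

4169 m


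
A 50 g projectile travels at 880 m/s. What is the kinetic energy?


E = 0.5*m*v^2 = 0.5*0.05*880^2 = 19360 J

19360 J


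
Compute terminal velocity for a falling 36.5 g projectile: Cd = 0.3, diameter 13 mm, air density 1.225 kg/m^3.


A = pi*(d/2)^2 = pi*(13/2000)^2 = 1.32732e-04 m^2
vt = sqrt(2mg/(Cd*rho*A)) = sqrt(2*0.0365*9.81/(0.3 * 1.225 * 1.32732e-04)) = 121.2 m/s

121.2 m/s


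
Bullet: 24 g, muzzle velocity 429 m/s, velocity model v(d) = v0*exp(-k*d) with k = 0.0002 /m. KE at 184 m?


v = v0*exp(-k*d) = 429*exp(-0.0002*184) = 413.5 m/s
E = 0.5*m*v^2 = 0.5*0.024*413.5^2 = 2052 J

2052 J


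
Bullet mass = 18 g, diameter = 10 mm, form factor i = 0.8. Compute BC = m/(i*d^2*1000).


BC = m/(i*d^2*1000) = 18/(0.8 * 10^2 * 1000) = 0.000225

0.000225


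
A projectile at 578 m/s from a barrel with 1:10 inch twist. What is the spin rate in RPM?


twist_m = 10*0.0254 = 0.254 m
spin = v/twist = 578/0.254 = 2275.591 rev/s
RPM = spin*60 = 2275.591*60 ≈ 136535 RPM

136535 RPM


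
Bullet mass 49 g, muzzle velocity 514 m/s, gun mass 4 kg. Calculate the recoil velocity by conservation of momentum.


v_recoil = m_p * v_p / m_gun = 0.049 * 514 / 4 = 6.296 m/s

6.296 m/s


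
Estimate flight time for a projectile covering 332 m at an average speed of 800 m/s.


t = d/v = 332/800 = 0.415 s

0.415 s


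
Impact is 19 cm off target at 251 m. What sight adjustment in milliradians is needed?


1 mrad subtends 1 cm per 10 m of range, so adj = error_cm / (dist_m / 10) = 19 / (251/10) = 0.757 mrad

0.757 mrad


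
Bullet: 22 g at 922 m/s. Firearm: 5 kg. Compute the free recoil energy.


v_r = m_p*v_p/m_gun = 0.022*922/5 = 4.0568 m/s, E_r = 0.5*m_gun*v_r^2 = 0.5*5*4.0568^2 = 41.14 J

41.14 J


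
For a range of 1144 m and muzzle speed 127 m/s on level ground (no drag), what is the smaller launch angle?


sin(2*theta) = R*g/v0^2 = 1144*9.81/127^2 = 0.695805, theta = arcsin(0.695805)/2 = 22.05°

22.05 degrees


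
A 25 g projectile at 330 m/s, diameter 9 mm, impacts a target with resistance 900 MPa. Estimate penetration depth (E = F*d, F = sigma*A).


A = pi*(d/2)^2 = pi*(9/2)^2 = 63.6173 mm^2
E = 0.5*m*v^2 = 0.5*0.025*330^2 = 1361.25 J
depth = E/(sigma*A) = 1361.25 J / (900 MPa * 63.6173 mm^2) = 1361.25/(900 * 63.6173) m = 0.023775 m ≈ 23.77 mm

23.77 mm


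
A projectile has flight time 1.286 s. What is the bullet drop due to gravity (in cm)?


drop = 0.5*g*t^2 = 0.5*9.81*1.286^2 = 8.11187 m ≈ 811.2 cm

811.2 cm


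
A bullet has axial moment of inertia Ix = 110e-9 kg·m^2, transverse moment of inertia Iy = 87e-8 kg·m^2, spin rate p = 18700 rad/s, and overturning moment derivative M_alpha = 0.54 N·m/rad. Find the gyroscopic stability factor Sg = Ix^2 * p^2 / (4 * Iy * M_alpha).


Sg = Ix^2 * p^2 / (4 * Iy * M_alpha) = (110e-9)^2 * 18700^2 / (4 * 87e-8 * 0.54) = 2.252

2.252


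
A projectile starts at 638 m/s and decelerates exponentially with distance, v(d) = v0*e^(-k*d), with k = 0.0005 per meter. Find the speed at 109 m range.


v = v0*exp(-k*d) = 638*exp(-0.0005*109) = 604.2 m/s

604.2 m/s


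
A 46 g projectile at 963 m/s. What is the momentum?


p = m*v = 0.046*963 = 44.3 kg·m/s

44.3 kg·m/s


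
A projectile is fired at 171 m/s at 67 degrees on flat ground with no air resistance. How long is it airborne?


T = 2*v0*sin(theta)/g = 2*171*sin(67°)/9.81 = 32.09 s

32.09 s


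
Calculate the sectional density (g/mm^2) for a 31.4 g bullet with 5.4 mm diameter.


SD = m/d^2 = 31.4/5.4^2 = 1.077 g/mm^2

1.077 g/mm^2


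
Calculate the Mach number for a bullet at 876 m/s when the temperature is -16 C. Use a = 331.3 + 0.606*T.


a = 331.3 + 0.606*(-16) = 321.604 m/s
M = v/a = 876/321.604 = 2.724

2.724


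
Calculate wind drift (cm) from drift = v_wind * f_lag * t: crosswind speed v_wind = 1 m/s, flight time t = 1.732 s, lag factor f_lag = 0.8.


drift = v_wind * lag * t = 1 * 0.8 * 1.732 = 1.3856 m ≈ 138.6 cm

138.6 cm


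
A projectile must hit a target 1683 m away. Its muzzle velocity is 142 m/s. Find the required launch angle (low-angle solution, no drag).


sin(2*theta) = R*g/v0^2 = 1683*9.81/142^2 = 0.818797, theta = arcsin(0.818797)/2 = 27.48°

27.48 degrees


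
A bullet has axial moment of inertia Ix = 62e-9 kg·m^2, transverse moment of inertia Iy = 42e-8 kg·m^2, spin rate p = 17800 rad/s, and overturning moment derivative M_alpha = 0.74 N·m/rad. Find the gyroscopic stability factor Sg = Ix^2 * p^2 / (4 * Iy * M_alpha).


Sg = Ix^2 * p^2 / (4 * Iy * M_alpha) = (62e-9)^2 * 17800^2 / (4 * 42e-8 * 0.74) = 0.9797

0.9797


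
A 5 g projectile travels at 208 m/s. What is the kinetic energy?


E = 0.5*m*v^2 = 0.5*0.005*208^2 = 108.2 J

108.2 J


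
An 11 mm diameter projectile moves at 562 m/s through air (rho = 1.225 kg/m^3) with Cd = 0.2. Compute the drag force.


A = pi*(d/2)^2 = pi*(11/2000)^2 = 9.50332e-05 m^2
Fd = 0.5*Cd*rho*A*v^2 = 0.5*0.2*1.225*9.50332e-05*562^2 = 3.677 N

3.677 N


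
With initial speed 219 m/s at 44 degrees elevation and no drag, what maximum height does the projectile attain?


H = (v0*sin(theta))^2 / (2g) = (219*sin(44°))^2 / (2*9.81) = 1180 m

1180 m


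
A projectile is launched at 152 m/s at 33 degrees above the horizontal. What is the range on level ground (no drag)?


R = v0^2 * sin(2*theta) / g = 152^2 * sin(2*33°) / 9.81 = 2152 m

2152 m


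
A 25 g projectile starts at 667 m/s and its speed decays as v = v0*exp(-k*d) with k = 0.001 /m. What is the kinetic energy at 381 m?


v = v0*exp(-k*d) = 667*exp(-0.001*381) = 455.68 m/s
E = 0.5*m*v^2 = 0.5*0.025*455.68^2 = 2596 J

2596 J


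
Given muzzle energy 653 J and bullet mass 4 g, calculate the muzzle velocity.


v = sqrt(2*E/m) = sqrt(2*653/0.004) = 571.4 m/s

571.4 m/s


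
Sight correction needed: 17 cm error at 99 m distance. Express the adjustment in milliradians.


1 mrad subtends 1 cm per 10 m of range, so adj = error_cm / (dist_m / 10) = 17 / (99/10) = 1.717 mrad

1.717 mrad


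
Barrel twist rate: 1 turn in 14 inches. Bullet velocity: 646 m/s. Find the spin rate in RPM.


twist_m = 14*0.0254 = 0.3556 m
spin = v/twist = 646/0.3556 = 1816.648 rev/s
RPM = spin*60 = 1816.648*60 ≈ 108999 RPM

108999 RPM


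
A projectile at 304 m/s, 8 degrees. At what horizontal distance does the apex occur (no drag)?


R = v0^2*sin(2*theta)/g = 304^2*sin(2*8°)/9.81 = 2596.67 m
apex_dist = R/2 = 2596.67/2 = 1298 m

1298 m


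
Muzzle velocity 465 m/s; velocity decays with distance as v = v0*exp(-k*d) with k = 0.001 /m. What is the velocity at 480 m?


v = v0*exp(-k*d) = 465*exp(-0.001*480) = 287.7 m/s

287.7 m/s


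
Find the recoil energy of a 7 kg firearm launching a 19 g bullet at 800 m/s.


v_r = m_p*v_p/m_gun = 0.019*800/7 = 2.17143 m/s, E_r = 0.5*m_gun*v_r^2 = 0.5*7*2.17143^2 = 16.5 J

16.5 J


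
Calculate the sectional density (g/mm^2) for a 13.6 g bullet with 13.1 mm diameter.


SD = m/d^2 = 13.6/13.1^2 = 0.07925 g/mm^2

0.07925 g/mm^2


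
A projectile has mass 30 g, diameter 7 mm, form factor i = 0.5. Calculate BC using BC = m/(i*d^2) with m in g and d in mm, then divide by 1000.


BC = m/(i*d^2*1000) = 30/(0.5 * 7^2 * 1000) = 0.001224

0.001224


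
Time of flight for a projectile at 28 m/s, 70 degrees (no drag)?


T = 2*v0*sin(theta)/g = 2*28*sin(70°)/9.81 = 5.364 s

5.364 s


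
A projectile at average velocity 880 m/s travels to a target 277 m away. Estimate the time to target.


t = d/v = 277/880 = 0.3148 s

0.3148 s


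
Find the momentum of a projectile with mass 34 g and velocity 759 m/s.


p = m*v = 0.034*759 = 25.81 kg·m/s

25.81 kg·m/s


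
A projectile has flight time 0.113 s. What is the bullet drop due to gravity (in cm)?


drop = 0.5*g*t^2 = 0.5*9.81*0.113^2 = 0.0626319 m ≈ 6.263 cm

6.263 cm


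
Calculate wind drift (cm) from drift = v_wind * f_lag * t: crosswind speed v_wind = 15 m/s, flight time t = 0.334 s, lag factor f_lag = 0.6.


drift = v_wind * lag * t = 15 * 0.6 * 0.334 = 3.006 m ≈ 300.6 cm

300.6 cm


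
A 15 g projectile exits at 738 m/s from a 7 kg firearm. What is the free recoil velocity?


v_recoil = m_p * v_p / m_gun = 0.015 * 738 / 7 = 1.581 m/s

1.581 m/s


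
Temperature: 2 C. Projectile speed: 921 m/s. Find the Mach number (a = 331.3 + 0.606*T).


a = 331.3 + 0.606*(2) = 332.512 m/s
M = v/a = 921/332.512 = 2.77

2.77


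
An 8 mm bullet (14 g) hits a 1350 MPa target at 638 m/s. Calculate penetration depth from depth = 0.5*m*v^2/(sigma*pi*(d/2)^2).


A = pi*(d/2)^2 = pi*(8/2)^2 = 50.2655 mm^2
E = 0.5*m*v^2 = 0.5*0.014*638^2 = 2849.31 J
depth = E/(sigma*A) = 2849.31 J / (1350 MPa * 50.2655 mm^2) = 2849.31/(1350 * 50.2655) m = 0.041989 m ≈ 41.99 mm

41.99 mm


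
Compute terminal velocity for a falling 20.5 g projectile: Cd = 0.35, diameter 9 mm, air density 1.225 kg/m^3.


A = pi*(d/2)^2 = pi*(9/2000)^2 = 6.36173e-05 m^2
vt = sqrt(2mg/(Cd*rho*A)) = sqrt(2*0.0205*9.81/(0.35 * 1.225 * 6.36173e-05)) = 121.4 m/s

121.4 m/s


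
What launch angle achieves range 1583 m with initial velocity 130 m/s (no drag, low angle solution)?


sin(2*theta) = R*g/v0^2 = 1583*9.81/130^2 = 0.918889, theta = arcsin(0.918889)/2 = 33.38°

33.38 degrees


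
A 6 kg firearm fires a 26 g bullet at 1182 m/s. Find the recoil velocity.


v_recoil = m_p * v_p / m_gun = 0.026 * 1182 / 6 = 5.122 m/s

5.122 m/s


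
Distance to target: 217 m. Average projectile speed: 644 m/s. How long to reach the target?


t = d/v = 217/644 = 0.337 s

0.337 s


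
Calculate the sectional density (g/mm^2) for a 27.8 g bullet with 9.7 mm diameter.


SD = m/d^2 = 27.8/9.7^2 = 0.2955 g/mm^2

0.2955 g/mm^2


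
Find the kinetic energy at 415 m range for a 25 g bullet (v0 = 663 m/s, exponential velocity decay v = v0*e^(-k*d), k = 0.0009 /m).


v = v0*exp(-k*d) = 663*exp(-0.0009*415) = 456.357 m/s
E = 0.5*m*v^2 = 0.5*0.025*456.357^2 = 2603 J

2603 J


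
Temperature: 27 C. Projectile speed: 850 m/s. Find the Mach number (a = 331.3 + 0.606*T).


a = 331.3 + 0.606*(27) = 347.662 m/s
M = v/a = 850/347.662 = 2.445

2.445


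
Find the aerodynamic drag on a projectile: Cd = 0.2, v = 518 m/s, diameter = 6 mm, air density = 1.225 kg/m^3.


A = pi*(d/2)^2 = pi*(6/2000)^2 = 2.82743e-05 m^2
Fd = 0.5*Cd*rho*A*v^2 = 0.5*0.2*1.225*2.82743e-05*518^2 = 0.9294 N

0.9294 N


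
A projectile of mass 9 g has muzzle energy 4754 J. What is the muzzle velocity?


v = sqrt(2*E/m) = sqrt(2*4754/0.009) = 1028 m/s

1028 m/s


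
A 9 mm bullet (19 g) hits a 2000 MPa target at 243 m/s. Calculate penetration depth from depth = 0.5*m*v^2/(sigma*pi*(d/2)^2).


A = pi*(d/2)^2 = pi*(9/2)^2 = 63.6173 mm^2
E = 0.5*m*v^2 = 0.5*0.019*243^2 = 560.966 J
depth = E/(sigma*A) = 560.966 J / (2000 MPa * 63.6173 mm^2) = 560.966/(2000 * 63.6173) m = 0.00440891 m ≈ 4.409 mm

4.409 mm


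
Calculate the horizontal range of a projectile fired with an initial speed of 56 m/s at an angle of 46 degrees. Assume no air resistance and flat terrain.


R = v0^2 * sin(2*theta) / g = 56^2 * sin(2*46°) / 9.81 = 319.5 m

319.5 m


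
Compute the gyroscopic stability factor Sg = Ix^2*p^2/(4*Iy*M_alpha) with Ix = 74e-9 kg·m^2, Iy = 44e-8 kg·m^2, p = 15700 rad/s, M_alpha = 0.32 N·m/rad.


Sg = Ix^2 * p^2 / (4 * Iy * M_alpha) = (74e-9)^2 * 15700^2 / (4 * 44e-8 * 0.32) = 2.397

2.397


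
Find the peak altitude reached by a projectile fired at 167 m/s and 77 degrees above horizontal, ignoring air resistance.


H = (v0*sin(theta))^2 / (2g) = (167*sin(77°))^2 / (2*9.81) = 1350 m

1350 m


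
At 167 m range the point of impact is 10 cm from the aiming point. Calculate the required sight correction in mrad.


1 mrad subtends 1 cm per 10 m of range, so adj = error_cm / (dist_m / 10) = 10 / (167/10) = 0.5988 mrad

0.5988 mrad


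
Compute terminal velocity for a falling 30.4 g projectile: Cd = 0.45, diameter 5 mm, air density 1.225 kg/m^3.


A = pi*(d/2)^2 = pi*(5/2000)^2 = 1.96350e-05 m^2
vt = sqrt(2mg/(Cd*rho*A)) = sqrt(2*0.0304*9.81/(0.45 * 1.225 * 1.96350e-05)) = 234.7 m/s

234.7 m/s


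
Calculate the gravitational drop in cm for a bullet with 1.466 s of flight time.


drop = 0.5*g*t^2 = 0.5*9.81*1.466^2 = 10.5416 m ≈ 1054 cm

1054 cm


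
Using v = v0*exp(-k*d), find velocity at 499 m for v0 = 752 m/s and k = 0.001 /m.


v = v0*exp(-k*d) = 752*exp(-0.001*499) = 456.6 m/s

456.6 m/s


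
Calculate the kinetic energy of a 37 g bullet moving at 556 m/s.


E = 0.5*m*v^2 = 0.5*0.037*556^2 = 5719 J

5719 J


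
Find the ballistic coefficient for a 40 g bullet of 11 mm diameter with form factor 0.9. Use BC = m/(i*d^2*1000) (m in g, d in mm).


BC = m/(i*d^2*1000) = 40/(0.9 * 11^2 * 1000) = 0.0003673

0.0003673


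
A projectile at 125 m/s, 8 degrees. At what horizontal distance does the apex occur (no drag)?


R = v0^2*sin(2*theta)/g = 125^2*sin(2*8°)/9.81 = 439.025 m
apex_dist = R/2 = 439.025/2 = 219.5 m

219.5 m


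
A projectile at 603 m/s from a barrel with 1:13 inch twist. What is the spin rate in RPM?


twist_m = 13*0.0254 = 0.3302 m
spin = v/twist = 603/0.3302 = 1826.166 rev/s
RPM = spin*60 = 1826.166*60 ≈ 109570 RPM

109570 RPM


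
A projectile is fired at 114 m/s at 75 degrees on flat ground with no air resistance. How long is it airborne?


T = 2*v0*sin(theta)/g = 2*114*sin(75°)/9.81 = 22.45 s

22.45 s


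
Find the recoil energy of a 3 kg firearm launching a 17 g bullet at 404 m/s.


v_r = m_p*v_p/m_gun = 0.017*404/3 = 2.28933 m/s, E_r = 0.5*m_gun*v_r^2 = 0.5*3*2.28933^2 = 7.862 J

7.862 J


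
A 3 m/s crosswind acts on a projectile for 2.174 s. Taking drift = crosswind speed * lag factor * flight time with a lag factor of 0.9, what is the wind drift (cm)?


drift = v_wind * lag * t = 3 * 0.9 * 2.174 = 5.8698 m ≈ 587 cm

587 cm


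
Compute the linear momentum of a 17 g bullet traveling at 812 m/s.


p = m*v = 0.017*812 = 13.8 kg·m/s

13.8 kg·m/s


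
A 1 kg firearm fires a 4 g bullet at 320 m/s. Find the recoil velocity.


v_recoil = m_p * v_p / m_gun = 0.004 * 320 / 1 = 1.28 m/s

1.28 m/s


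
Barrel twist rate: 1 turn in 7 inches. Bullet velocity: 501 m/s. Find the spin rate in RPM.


twist_m = 7*0.0254 = 0.1778 m
spin = v/twist = 501/0.1778 = 2817.773 rev/s
RPM = spin*60 = 2817.773*60 ≈ 169066 RPM

169066 RPM


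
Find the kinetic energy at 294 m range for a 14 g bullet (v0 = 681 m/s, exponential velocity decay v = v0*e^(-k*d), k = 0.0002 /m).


v = v0*exp(-k*d) = 681*exp(-0.0002*294) = 642.112 m/s
E = 0.5*m*v^2 = 0.5*0.014*642.112^2 = 2886 J

2886 J


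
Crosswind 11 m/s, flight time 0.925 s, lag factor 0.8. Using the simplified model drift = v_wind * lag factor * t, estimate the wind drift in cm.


drift = v_wind * lag * t = 11 * 0.8 * 0.925 = 8.14 m ≈ 814 cm

814 cm


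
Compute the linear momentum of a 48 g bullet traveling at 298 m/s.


p = m*v = 0.048*298 = 14.3 kg·m/s

14.3 kg·m/s


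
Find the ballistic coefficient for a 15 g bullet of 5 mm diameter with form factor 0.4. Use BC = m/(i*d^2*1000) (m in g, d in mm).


BC = m/(i*d^2*1000) = 15/(0.4 * 5^2 * 1000) = 0.0015

0.0015


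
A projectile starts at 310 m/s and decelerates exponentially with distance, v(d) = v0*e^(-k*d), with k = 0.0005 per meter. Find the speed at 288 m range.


v = v0*exp(-k*d) = 310*exp(-0.0005*288) = 268.4 m/s

268.4 m/s


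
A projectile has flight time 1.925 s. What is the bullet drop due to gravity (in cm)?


drop = 0.5*g*t^2 = 0.5*9.81*1.925^2 = 18.1761 m ≈ 1818 cm

1818 cm


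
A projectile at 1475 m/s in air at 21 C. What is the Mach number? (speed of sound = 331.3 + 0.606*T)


a = 331.3 + 0.606*(21) = 344.026 m/s
M = v/a = 1475/344.026 = 4.287

4.287


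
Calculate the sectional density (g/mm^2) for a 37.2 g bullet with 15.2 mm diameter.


SD = m/d^2 = 37.2/15.2^2 = 0.161 g/mm^2

0.161 g/mm^2


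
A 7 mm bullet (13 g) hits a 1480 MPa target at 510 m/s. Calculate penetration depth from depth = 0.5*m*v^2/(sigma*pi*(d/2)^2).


A = pi*(d/2)^2 = pi*(7/2)^2 = 38.4845 mm^2
E = 0.5*m*v^2 = 0.5*0.013*510^2 = 1690.65 J
depth = E/(sigma*A) = 1690.65 J / (1480 MPa * 38.4845 mm^2) = 1690.65/(1480 * 38.4845) m = 0.0296829 m ≈ 29.68 mm

29.68 mm


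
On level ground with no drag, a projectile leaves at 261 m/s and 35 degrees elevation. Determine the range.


R = v0^2 * sin(2*theta) / g = 261^2 * sin(2*35°) / 9.81 = 6525 m

6525 m


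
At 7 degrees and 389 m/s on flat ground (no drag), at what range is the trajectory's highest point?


R = v0^2*sin(2*theta)/g = 389^2*sin(2*7°)/9.81 = 3731.69 m
apex_dist = R/2 = 3731.69/2 = 1866 m

1866 m


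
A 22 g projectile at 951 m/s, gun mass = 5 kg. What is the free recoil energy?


v_r = m_p*v_p/m_gun = 0.022*951/5 = 4.1844 m/s, E_r = 0.5*m_gun*v_r^2 = 0.5*5*4.1844^2 = 43.77 J

43.77 J


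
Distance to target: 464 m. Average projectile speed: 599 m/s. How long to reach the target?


t = d/v = 464/599 = 0.7746 s

0.7746 s


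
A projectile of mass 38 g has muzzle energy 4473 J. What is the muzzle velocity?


v = sqrt(2*E/m) = sqrt(2*4473/0.038) = 485.2 m/s

485.2 m/s


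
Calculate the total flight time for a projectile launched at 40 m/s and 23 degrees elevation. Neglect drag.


T = 2*v0*sin(theta)/g = 2*40*sin(23°)/9.81 = 3.186 s

3.186 s


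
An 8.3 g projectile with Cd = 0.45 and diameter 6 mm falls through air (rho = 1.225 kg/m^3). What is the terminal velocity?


A = pi*(d/2)^2 = pi*(6/2000)^2 = 2.82743e-05 m^2
vt = sqrt(2mg/(Cd*rho*A)) = sqrt(2*0.0083*9.81/(0.45 * 1.225 * 2.82743e-05)) = 102.2 m/s

102.2 m/s


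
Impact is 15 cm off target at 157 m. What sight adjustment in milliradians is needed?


1 mrad subtends 1 cm per 10 m of range, so adj = error_cm / (dist_m / 10) = 15 / (157/10) = 0.9554 mrad

0.9554 mrad


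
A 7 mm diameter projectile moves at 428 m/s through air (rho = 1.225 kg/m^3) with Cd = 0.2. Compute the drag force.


A = pi*(d/2)^2 = pi*(7/2000)^2 = 3.84845e-05 m^2
Fd = 0.5*Cd*rho*A*v^2 = 0.5*0.2*1.225*3.84845e-05*428^2 = 0.8636 N

0.8636 N


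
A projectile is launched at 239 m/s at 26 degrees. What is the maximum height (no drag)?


H = (v0*sin(theta))^2 / (2g) = (239*sin(26°))^2 / (2*9.81) = 559.5 m

559.5 m


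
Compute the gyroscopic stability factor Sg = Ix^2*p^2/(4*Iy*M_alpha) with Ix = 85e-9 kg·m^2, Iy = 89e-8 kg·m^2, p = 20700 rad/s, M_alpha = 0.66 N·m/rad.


Sg = Ix^2 * p^2 / (4 * Iy * M_alpha) = (85e-9)^2 * 20700^2 / (4 * 89e-8 * 0.66) = 1.318

1.318


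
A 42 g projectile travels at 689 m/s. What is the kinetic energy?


E = 0.5*m*v^2 = 0.5*0.042*689^2 = 9969 J

9969 J


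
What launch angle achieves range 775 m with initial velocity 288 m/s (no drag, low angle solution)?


sin(2*theta) = R*g/v0^2 = 775*9.81/288^2 = 0.0916612, theta = arcsin(0.0916612)/2 = 2.63°

2.63 degrees


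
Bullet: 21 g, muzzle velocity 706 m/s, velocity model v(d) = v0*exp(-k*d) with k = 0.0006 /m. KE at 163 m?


v = v0*exp(-k*d) = 706*exp(-0.0006*163) = 640.222 m/s
E = 0.5*m*v^2 = 0.5*0.021*640.222^2 = 4304 J

4304 J


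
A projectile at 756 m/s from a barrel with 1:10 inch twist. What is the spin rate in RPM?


twist_m = 10*0.0254 = 0.254 m
spin = v/twist = 756/0.254 = 2976.378 rev/s
RPM = spin*60 = 2976.378*60 ≈ 178583 RPM

178583 RPM


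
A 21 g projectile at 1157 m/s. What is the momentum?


p = m*v = 0.021*1157 = 24.3 kg·m/s

24.3 kg·m/s


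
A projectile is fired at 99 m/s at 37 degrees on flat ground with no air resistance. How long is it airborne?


T = 2*v0*sin(theta)/g = 2*99*sin(37°)/9.81 = 12.15 s

12.15 s


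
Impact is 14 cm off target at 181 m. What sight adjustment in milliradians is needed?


1 mrad subtends 1 cm per 10 m of range, so adj = error_cm / (dist_m / 10) = 14 / (181/10) = 0.7735 mrad

0.7735 mrad


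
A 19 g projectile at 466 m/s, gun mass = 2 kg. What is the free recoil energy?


v_r = m_p*v_p/m_gun = 0.019*466/2 = 4.427 m/s, E_r = 0.5*m_gun*v_r^2 = 0.5*2*4.427^2 = 19.6 J

19.6 J


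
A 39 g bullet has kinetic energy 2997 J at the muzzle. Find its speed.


v = sqrt(2*E/m) = sqrt(2*2997/0.039) = 392 m/s

392 m/s


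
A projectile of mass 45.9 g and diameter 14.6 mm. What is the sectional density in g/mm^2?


SD = m/d^2 = 45.9/14.6^2 = 0.2153 g/mm^2

0.2153 g/mm^2


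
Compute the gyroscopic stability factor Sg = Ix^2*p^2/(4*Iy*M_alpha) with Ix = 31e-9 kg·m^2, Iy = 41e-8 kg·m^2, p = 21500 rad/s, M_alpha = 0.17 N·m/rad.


Sg = Ix^2 * p^2 / (4 * Iy * M_alpha) = (31e-9)^2 * 21500^2 / (4 * 41e-8 * 0.17) = 1.593

1.593


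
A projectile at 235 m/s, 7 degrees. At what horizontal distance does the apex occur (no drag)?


R = v0^2*sin(2*theta)/g = 235^2*sin(2*7°)/9.81 = 1361.89 m
apex_dist = R/2 = 1361.89/2 = 680.9 m

680.9 m


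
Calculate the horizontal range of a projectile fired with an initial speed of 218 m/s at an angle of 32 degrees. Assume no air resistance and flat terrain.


R = v0^2 * sin(2*theta) / g = 218^2 * sin(2*32°) / 9.81 = 4354 m

4354 m


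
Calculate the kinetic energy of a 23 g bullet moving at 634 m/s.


E = 0.5*m*v^2 = 0.5*0.023*634^2 = 4622 J

4622 J


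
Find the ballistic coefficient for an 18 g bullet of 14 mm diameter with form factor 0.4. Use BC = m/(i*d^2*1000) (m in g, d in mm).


BC = m/(i*d^2*1000) = 18/(0.4 * 14^2 * 1000) = 0.0002296

0.0002296


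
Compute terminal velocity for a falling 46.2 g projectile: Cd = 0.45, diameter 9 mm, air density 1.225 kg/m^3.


A = pi*(d/2)^2 = pi*(9/2000)^2 = 6.36173e-05 m^2
vt = sqrt(2mg/(Cd*rho*A)) = sqrt(2*0.0462*9.81/(0.45 * 1.225 * 6.36173e-05)) = 160.8 m/s

160.8 m/s


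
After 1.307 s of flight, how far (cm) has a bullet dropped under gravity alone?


drop = 0.5*g*t^2 = 0.5*9.81*1.307^2 = 8.37896 m ≈ 837.9 cm

837.9 cm


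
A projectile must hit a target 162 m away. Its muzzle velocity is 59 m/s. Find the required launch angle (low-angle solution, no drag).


sin(2*theta) = R*g/v0^2 = 162*9.81/59^2 = 0.456541, theta = arcsin(0.456541)/2 = 13.58°

13.58 degrees


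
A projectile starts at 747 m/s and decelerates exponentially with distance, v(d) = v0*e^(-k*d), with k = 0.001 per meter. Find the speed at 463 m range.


v = v0*exp(-k*d) = 747*exp(-0.001*463) = 470.2 m/s

470.2 m/s


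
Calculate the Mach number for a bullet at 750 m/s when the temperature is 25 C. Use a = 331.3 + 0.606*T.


a = 331.3 + 0.606*(25) = 346.45 m/s
M = v/a = 750/346.45 = 2.165

2.165


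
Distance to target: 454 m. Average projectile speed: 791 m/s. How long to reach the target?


t = d/v = 454/791 = 0.574 s

0.574 s


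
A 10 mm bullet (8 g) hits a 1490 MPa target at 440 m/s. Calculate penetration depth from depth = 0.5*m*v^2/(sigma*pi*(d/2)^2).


A = pi*(d/2)^2 = pi*(10/2)^2 = 78.5398 mm^2
E = 0.5*m*v^2 = 0.5*0.008*440^2 = 774.4 J
depth = E/(sigma*A) = 774.4 J / (1490 MPa * 78.5398 mm^2) = 774.4/(1490 * 78.5398) m = 0.00661743 m ≈ 6.617 mm

6.617 mm


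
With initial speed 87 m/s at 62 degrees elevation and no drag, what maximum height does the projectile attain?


H = (v0*sin(theta))^2 / (2g) = (87*sin(62°))^2 / (2*9.81) = 300.8 m

300.8 m


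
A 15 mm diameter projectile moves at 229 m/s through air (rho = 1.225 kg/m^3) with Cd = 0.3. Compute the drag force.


A = pi*(d/2)^2 = pi*(15/2000)^2 = 1.76715e-04 m^2
Fd = 0.5*Cd*rho*A*v^2 = 0.5*0.3*1.225*1.76715e-04*229^2 = 1.703 N

1.703 N


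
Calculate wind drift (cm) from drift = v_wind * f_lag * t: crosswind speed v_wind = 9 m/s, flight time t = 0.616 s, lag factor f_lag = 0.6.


drift = v_wind * lag * t = 9 * 0.6 * 0.616 = 3.3264 m ≈ 332.6 cm

332.6 cm
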